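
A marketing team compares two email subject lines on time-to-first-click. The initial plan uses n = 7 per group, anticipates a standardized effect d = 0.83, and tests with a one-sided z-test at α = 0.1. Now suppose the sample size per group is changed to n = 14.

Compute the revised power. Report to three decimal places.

With n = 14 per group: δ = d·√(n/2) = 0.83 × √(14/2) = 2.1960. Critical value z_{0.1} = 1.282.
Revised power = Φ(δ − 1.282) = Φ(0.914) = 0.8198.

Power ≈ 0.820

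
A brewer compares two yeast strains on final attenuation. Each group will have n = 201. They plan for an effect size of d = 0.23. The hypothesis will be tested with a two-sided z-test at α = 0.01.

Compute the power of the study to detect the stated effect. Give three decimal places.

Power ≈ 0.394

Noncentrality parameter: δ = d·√(n/2) = 0.23 × √(201/2) = 2.3057
Critical value for a two-sided test at α = 0.01: z_{α/2} = 2.576.
Power = Φ(δ − 2.576) + Φ(−δ − 2.576) = Φ(-0.270) + Φ(-4.882) = 0.3935 + 0.0000 = 0.3935.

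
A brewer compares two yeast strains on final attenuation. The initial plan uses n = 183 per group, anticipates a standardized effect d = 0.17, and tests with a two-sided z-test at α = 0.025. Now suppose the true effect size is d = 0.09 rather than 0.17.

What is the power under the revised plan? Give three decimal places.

Power ≈ 0.085

With d = 0.09: δ = d·√(n/2) = 0.09 × √(183/2) = 0.8609. Critical value z_{0.0125} = 2.241.
Revised power = Φ(δ − 2.241) + Φ(−δ − 2.241) = Φ(-1.381) + Φ(-3.102) = 0.0837 + 0.0010 = 0.0847.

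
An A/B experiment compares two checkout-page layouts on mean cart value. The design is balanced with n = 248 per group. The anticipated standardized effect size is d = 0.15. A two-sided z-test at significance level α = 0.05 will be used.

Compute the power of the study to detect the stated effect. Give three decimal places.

Noncentrality parameter: λ = d·√(n/2) = 0.15 × √(248/2) = 1.6703
Critical value for a two-sided test at α = 0.05: z_{α/2} = 1.960.
Power = Φ(λ − 1.960) + Φ(−λ − 1.960) = Φ(-0.290) + Φ(-3.630) = 0.3860 + 0.0001 = 0.3862.

Power ≈ 0.386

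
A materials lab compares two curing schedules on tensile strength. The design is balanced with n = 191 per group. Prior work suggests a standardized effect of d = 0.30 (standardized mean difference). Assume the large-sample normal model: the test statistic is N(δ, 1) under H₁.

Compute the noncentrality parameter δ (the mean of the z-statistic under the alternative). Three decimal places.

δ ≈ 2.932

δ = d·√(n/2) = 0.30 × √(191/2) = 2.9317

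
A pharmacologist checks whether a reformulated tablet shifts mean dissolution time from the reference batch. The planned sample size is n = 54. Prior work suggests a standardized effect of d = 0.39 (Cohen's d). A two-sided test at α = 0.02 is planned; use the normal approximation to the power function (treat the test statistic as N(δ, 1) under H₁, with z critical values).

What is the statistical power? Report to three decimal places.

Noncentrality parameter: δ = d·√n = 0.39 × √54 = 2.8659
Two-sided α = 0.02 → critical value z_{0.01} = 2.326.
Power = Φ(δ − 2.326) + Φ(−δ − 2.326) = Φ(0.540) + Φ(-5.192) = 0.7052 + 0.0000 = 0.7052.

Power ≈ 0.705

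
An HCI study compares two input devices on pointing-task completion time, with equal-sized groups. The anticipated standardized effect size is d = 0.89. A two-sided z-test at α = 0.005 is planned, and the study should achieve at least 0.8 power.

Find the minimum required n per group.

n = 34 per group

For power 0.8 need Φ(δ − z_{0.0025}) = 0.8, so δ = z_{0.0025} + z_{0.20} = 2.807 + 0.842 = 3.649.
(Ignoring the negligible lower-tail rejection probability gives the usual closed-form inversion.)
δ = d·√(n/2) ⇒ n = 2(δ/d)² = 2 × (3.649 / 0.89)² = 33.61.
Rounding up, n = 34 per group.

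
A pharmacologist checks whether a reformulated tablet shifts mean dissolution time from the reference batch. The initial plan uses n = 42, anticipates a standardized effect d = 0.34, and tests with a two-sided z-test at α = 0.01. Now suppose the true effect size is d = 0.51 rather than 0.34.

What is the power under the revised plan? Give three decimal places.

Power ≈ 0.767

With d = 0.51: δ = d·√n = 0.51 × √42 = 3.3052. Critical value z_{0.005} = 2.576.
Revised power = Φ(δ − 2.576) + Φ(−δ − 2.576) = Φ(0.729) + Φ(-5.881) = 0.7671 + 0.0000 = 0.7671.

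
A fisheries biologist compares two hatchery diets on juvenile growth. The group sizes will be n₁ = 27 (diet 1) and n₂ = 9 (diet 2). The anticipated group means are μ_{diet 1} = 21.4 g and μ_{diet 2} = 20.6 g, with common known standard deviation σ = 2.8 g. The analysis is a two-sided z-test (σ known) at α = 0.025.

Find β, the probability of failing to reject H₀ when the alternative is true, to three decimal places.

β ≈ 0.932

Standardized effect: d = |μ_{diet 1} − μ_{diet 2}| / σ = |21.4 − 20.6| / 2.8 = 0.2857
Noncentrality parameter: δ = d / √(1/n₁ + 1/n₂) = 0.2857 / √(1/27 + 1/9) = 0.7423
Two-sided α = 0.025 → critical value z_{0.0125} = 2.241.
Power = Φ(δ − 2.241) + Φ(−δ − 2.241) = Φ(-1.499) + Φ(-2.984) = 0.0669 + 0.0014 = 0.0683.
Type II error: β = 1 − power = 1 − 0.0683 = 0.9317.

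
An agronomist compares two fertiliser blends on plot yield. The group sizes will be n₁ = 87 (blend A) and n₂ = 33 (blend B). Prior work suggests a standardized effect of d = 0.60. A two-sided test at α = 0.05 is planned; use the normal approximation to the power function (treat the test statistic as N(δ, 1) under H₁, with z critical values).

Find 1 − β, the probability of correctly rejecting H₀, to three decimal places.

Power ≈ 0.835

Noncentrality parameter: δ = d / √(1/n₁ + 1/n₂) = 0.60 / √(1/87 + 1/33) = 2.9348
Two-sided α = 0.05 → critical value z_{0.025} = 1.960.
Power = Φ(δ − 1.960) + Φ(−δ − 1.960) = Φ(0.975) + Φ(-4.895) = 0.8352 + 0.0000 = 0.8352.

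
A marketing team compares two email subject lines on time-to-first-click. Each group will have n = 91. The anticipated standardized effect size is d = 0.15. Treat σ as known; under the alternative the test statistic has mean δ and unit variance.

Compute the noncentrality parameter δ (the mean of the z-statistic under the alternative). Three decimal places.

The noncentrality parameter scales effect size by the design's sample-size factor: δ = d·√(n/2) = 0.15 × √(91/2) = 1.0118

δ ≈ 1.012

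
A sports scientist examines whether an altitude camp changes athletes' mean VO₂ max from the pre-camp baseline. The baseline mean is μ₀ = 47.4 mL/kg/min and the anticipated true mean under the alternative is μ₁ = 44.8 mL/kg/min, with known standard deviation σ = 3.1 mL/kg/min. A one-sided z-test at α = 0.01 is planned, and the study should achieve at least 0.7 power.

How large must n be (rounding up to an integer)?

Standardized effect: d = |μ₁ − μ₀| / σ = |44.8 − 47.4| / 3.1 = 0.8387
Set Φ(δ − 2.326) = 0.7; then δ − 2.326 = Φ⁻¹(0.7) = 0.524, giving δ = 2.851.
δ = d·√n ⇒ n = (δ/d)² = (2.851 / 0.8387)² = 11.55.
Rounding up, n = 12.

n = 12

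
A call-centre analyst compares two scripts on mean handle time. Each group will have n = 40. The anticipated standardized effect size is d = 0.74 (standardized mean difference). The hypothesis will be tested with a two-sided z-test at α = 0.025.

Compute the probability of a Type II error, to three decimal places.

Noncentrality parameter: λ = d·√(n/2) = 0.74 × √(40/2) = 3.3094
Two-sided α = 0.025 → critical value z_{0.0125} = 2.241.
Power = Φ(λ − 2.241) + Φ(−λ − 2.241) = Φ(1.068) + Φ(-5.551) = 0.8572 + 0.0000 = 0.8572.
Type II error: β = 1 − power = 1 − 0.8572 = 0.1428.

β ≈ 0.143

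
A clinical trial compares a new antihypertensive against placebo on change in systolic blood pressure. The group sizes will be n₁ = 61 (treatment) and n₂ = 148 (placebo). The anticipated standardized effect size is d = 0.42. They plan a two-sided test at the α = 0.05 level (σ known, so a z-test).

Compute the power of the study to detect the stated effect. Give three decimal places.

Noncentrality parameter: δ = d / √(1/n₁ + 1/n₂) = 0.42 / √(1/61 + 1/148) = 2.7604
Critical value for a two-sided test at α = 0.05: z_{α/2} = 1.960.
Power = Φ(δ − 1.960) + Φ(−δ − 1.960) = Φ(0.800) + Φ(-4.720) = 0.7883 + 0.0000 = 0.7883.

Power ≈ 0.788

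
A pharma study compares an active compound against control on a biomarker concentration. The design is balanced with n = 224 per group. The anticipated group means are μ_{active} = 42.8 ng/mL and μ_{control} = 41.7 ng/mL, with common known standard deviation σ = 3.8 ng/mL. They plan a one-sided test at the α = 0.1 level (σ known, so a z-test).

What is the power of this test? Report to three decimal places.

Standardized effect: d = |μ_{active} − μ_{control}| / σ = |42.8 − 41.7| / 3.8 = 0.2895
Noncentrality parameter: δ = d·√(n/2) = 0.2895 × √(224/2) = 3.0635
One-sided α = 0.1 → critical value z_{0.1} = 1.282.
Power = P(Z > 1.282 − δ) = Φ(1.782) = 0.9626.

Power ≈ 0.963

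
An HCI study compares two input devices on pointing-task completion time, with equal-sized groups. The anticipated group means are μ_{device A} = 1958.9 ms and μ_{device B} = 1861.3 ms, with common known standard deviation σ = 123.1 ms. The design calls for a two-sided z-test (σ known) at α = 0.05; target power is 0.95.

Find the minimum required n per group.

Standardized effect: d = |μ_{device A} − μ_{device B}| / σ = |1958.9 − 1861.3| / 123.1 = 0.7929
For power 0.95 need Φ(δ − z_{0.025}) = 0.95, so δ = z_{0.025} + z_{0.05} = 1.960 + 1.645 = 3.605.
(For δ > 0 the lower-tail rejection region contributes negligibly to power, so the one-term inversion is standard.)
δ = d·√(n/2) ⇒ n = 2(δ/d)² = 2 × (3.605 / 0.7929)² = 41.34.
Round up to the next whole unit.

n = 42 per group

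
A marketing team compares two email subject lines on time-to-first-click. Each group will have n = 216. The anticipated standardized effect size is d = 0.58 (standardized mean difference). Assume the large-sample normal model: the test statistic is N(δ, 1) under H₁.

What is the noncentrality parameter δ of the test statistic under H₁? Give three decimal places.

δ = d·√(n/2) = 0.58 × √(216/2) = 6.0275

δ ≈ 6.028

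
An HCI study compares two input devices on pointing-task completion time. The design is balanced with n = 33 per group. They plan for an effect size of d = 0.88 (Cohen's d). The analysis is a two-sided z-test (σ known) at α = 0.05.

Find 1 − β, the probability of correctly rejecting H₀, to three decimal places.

Power ≈ 0.947

Noncentrality parameter: δ = d·√(n/2) = 0.88 × √(33/2) = 3.5746
Critical value for a two-sided test at α = 0.05: z_{α/2} = 1.960.
Power = Φ(δ − 1.960) + Φ(−δ − 1.960) = Φ(1.615) + Φ(-5.535) = 0.9468 + 0.0000 = 0.9468.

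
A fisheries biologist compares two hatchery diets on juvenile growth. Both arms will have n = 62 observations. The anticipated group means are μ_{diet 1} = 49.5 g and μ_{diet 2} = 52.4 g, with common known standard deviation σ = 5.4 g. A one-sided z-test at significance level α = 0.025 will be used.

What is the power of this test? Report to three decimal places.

Power ≈ 0.849

Standardized effect: d = |μ_{diet 1} − μ_{diet 2}| / σ = |49.5 − 52.4| / 5.4 = 0.5370
Noncentrality parameter: δ = d·√(n/2) = 0.5370 × √(62/2) = 2.9901
One-sided α = 0.025 → critical value z_{0.025} = 1.960.
Power = P(Z > 1.960 − δ) = Φ(1.030) = 0.8485.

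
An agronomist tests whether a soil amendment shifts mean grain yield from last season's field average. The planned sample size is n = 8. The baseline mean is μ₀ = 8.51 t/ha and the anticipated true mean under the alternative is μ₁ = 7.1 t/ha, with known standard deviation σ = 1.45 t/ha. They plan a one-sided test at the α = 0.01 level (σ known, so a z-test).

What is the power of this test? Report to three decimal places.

Power ≈ 0.664

Standardized effect: d = |μ₁ − μ₀| / σ = |7.1 − 8.51| / 1.45 = 0.9724
Noncentrality parameter: δ = d·√n = 0.9724 × √8 = 2.7504
Critical value for a one-sided test at α = 0.01: z_α = 2.326.
Power = Φ(δ − 2.326) = Φ(0.424) = 0.6642.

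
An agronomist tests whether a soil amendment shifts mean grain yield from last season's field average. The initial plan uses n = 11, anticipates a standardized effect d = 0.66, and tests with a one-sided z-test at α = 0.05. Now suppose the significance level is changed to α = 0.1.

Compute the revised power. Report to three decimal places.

Power ≈ 0.818

δ = d·√n = 0.66 × √11 = 2.1890 (unchanged). New critical value: z_{0.1} = 1.282.
Revised power = Φ(δ − 1.282) = Φ(0.907) = 0.8179.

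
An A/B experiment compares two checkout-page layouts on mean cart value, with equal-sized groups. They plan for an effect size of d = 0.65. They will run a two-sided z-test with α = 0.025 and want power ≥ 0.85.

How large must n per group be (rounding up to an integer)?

For power 0.85 need Φ(δ − z_{0.0125}) = 0.85, so δ = z_{0.0125} + z_{0.15} = 2.241 + 1.036 = 3.278.
(For δ > 0 the lower-tail rejection region contributes negligibly to power, so the one-term inversion is standard.)
δ = d·√(n/2) ⇒ n = 2(δ/d)² = 2 × (3.278 / 0.65)² = 50.86.
Round up to the next whole unit.

n = 51 per group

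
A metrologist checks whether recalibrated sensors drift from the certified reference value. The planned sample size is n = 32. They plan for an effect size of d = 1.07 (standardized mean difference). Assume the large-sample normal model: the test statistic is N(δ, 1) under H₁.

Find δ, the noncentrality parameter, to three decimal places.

δ ≈ 6.053

The noncentrality parameter scales effect size by the design's sample-size factor: δ = d·√n = 1.07 × √32 = 6.0528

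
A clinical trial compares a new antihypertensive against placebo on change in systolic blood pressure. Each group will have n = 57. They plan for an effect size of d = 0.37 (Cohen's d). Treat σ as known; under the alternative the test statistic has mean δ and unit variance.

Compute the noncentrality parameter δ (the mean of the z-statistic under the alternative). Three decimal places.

δ ≈ 1.975

The noncentrality parameter scales effect size by the design's sample-size factor: δ = d·√(n/2) = 0.37 × √(57/2) = 1.9753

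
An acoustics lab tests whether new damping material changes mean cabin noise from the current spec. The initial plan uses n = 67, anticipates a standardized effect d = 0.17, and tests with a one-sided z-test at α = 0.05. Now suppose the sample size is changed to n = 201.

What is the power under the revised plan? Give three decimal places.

Power ≈ 0.778

With n = 201: δ = d·√n = 0.17 × √201 = 2.4102. Critical value z_{0.05} = 1.645.
Revised power = P(Z > 1.645 − δ) = Φ(0.765) = 0.7780.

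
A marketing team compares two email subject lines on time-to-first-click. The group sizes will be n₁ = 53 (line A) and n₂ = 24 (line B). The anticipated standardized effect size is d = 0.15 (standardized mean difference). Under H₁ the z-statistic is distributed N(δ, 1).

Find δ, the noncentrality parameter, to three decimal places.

δ = d / √(1/n₁ + 1/n₂) = 0.15 / √(1/53 + 1/24) = 0.6097

δ ≈ 0.610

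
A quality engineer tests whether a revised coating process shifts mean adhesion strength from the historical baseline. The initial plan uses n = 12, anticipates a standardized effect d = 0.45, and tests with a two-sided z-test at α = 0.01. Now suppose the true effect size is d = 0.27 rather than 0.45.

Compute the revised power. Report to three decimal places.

With d = 0.27: δ = d·√n = 0.27 × √12 = 0.9353. Critical value z_{0.005} = 2.576.
Revised power = Φ(δ − 2.576) + Φ(−δ − 2.576) = Φ(-1.641) + Φ(-3.511) = 0.0504 + 0.0002 = 0.0507.

Power ≈ 0.051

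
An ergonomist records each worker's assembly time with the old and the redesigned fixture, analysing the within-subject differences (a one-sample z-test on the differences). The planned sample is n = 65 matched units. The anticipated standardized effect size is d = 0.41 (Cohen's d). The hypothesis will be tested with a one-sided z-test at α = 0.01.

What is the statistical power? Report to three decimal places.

Power ≈ 0.836

Noncentrality parameter: δ = d·√n = 0.41 × √65 = 3.3055
One-sided α = 0.01 → critical value z_{0.01} = 2.326.
Power = Φ(δ − 2.326) = Φ(0.979) = 0.8363.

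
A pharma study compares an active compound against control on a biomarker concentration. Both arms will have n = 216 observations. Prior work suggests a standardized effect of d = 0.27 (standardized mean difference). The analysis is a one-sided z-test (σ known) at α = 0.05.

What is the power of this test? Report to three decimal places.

Power ≈ 0.877

Noncentrality parameter: δ = d·√(n/2) = 0.27 × √(216/2) = 2.8059
Critical value for a one-sided test at α = 0.05: z_α = 1.645.
Power = P(Z > 1.645 − δ) = Φ(1.161) = 0.8772.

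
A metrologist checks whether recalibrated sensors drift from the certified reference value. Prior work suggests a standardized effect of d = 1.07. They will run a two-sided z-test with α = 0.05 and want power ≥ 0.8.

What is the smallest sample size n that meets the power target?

n = 7

Set Φ(δ − 1.960) = 0.8; then δ − 1.960 = Φ⁻¹(0.8) = 0.842, giving δ = 2.802.
(For δ > 0 the lower-tail rejection region contributes negligibly to power, so the one-term inversion is standard.)
δ = d·√n ⇒ n = (δ/d)² = (2.802 / 1.07)² = 6.86.
Rounding up, n = 7.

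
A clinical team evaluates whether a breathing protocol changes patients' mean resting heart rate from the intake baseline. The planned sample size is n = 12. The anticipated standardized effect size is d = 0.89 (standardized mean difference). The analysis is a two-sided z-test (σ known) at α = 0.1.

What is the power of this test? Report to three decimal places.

Power ≈ 0.925

Noncentrality parameter: δ = d·√n = 0.89 × √12 = 3.0831
Two-sided α = 0.1 → critical value z_{0.05} = 1.645.
Power = Φ(δ − 1.645) + Φ(−δ − 1.645) = Φ(1.438) + Φ(-4.728) = 0.9248 + 0.0000 = 0.9248.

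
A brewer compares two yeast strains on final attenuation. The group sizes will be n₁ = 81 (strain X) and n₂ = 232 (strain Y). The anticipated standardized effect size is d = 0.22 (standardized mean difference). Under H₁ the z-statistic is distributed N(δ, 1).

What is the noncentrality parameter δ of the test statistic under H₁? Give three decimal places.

δ = d / √(1/n₁ + 1/n₂) = 0.22 / √(1/81 + 1/232) = 1.7047

δ ≈ 1.705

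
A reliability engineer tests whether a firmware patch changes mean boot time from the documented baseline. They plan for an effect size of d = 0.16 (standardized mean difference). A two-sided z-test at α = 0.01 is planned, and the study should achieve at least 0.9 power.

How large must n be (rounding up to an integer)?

For power 0.9 need Φ(δ − z_{0.005}) = 0.9, so δ = z_{0.005} + z_{0.10} = 2.576 + 1.282 = 3.857.
(For δ > 0 the lower-tail rejection region contributes negligibly to power, so the one-term inversion is standard.)
δ = d·√n ⇒ n = (δ/d)² = (3.857 / 0.16)² = 581.23.
Round up to the next whole unit.

n = 582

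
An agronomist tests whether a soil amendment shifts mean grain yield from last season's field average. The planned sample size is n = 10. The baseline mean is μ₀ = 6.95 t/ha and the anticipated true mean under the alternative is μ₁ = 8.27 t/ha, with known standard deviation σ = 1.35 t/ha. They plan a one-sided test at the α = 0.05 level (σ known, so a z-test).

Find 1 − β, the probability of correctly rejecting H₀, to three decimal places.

Power ≈ 0.926

Standardized effect: d = |μ₁ − μ₀| / σ = |8.27 − 6.95| / 1.35 = 0.9778
Noncentrality parameter: δ = d·√n = 0.9778 × √10 = 3.0920
Critical value for a one-sided test at α = 0.05: z_α = 1.645.
Power = Φ(δ − 1.645) = Φ(1.447) = 0.9261.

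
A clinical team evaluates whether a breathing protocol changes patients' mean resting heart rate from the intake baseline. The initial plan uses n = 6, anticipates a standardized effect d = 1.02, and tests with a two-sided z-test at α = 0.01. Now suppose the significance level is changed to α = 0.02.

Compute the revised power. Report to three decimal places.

δ = d·√n = 1.02 × √6 = 2.4985 (unchanged). New critical value: z_{0.01} = 2.326.
Revised power = Φ(δ − 2.326) + Φ(−δ − 2.326) = Φ(0.172) + Φ(-4.825) = 0.5683 + 0.0000 = 0.5683.

Power ≈ 0.568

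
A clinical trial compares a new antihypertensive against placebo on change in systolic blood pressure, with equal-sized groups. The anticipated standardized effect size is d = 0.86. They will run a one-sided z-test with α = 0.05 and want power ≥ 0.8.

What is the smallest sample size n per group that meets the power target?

n = 17 per group

Set Φ(δ − 1.645) = 0.8; then δ − 1.645 = Φ⁻¹(0.8) = 0.842, giving δ = 2.486.
δ = d·√(n/2) ⇒ n = 2(δ/d)² = 2 × (2.486 / 0.86)² = 16.72.
Round up to the next whole unit.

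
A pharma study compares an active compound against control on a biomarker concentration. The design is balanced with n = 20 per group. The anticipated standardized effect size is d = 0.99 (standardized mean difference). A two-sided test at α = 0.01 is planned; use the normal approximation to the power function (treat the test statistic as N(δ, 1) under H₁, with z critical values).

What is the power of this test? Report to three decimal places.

Noncentrality parameter: δ = d·√(n/2) = 0.99 × √(20/2) = 3.1307
Critical value for a two-sided test at α = 0.01: z_{α/2} = 2.576.
Power = Φ(δ − 2.576) + Φ(−δ − 2.576) = Φ(0.555) + Φ(-5.706) = 0.7105 + 0.0000 = 0.7105.

Power ≈ 0.710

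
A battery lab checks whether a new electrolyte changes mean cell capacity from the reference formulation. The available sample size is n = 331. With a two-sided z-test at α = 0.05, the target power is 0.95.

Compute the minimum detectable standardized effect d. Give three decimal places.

Need Φ(δ − 1.960) = 0.95, so δ = 1.960 + 1.645 = 3.605.
(The second rejection-region term Φ(−δ − z_{α/2}) is negligible and dropped.)
δ = d·√n ⇒ d = δ/√n = 3.605/√331 = 0.1981.

d ≈ 0.198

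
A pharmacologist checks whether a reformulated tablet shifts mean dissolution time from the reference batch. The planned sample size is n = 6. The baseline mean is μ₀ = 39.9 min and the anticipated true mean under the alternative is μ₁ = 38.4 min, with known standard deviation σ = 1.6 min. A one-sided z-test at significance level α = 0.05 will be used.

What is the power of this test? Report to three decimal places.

Power ≈ 0.743

Standardized effect: d = |μ₁ − μ₀| / σ = |38.4 − 39.9| / 1.6 = 0.9375
Noncentrality parameter: δ = d·√n = 0.9375 × √6 = 2.2964
One-sided α = 0.05 → critical value z_{0.05} = 1.645.
Power = Φ(δ − 1.645) = Φ(0.652) = 0.7427.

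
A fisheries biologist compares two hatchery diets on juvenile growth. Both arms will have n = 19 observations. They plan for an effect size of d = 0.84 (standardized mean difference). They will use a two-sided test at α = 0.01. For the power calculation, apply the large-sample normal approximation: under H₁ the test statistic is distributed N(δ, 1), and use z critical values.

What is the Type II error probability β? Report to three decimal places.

β ≈ 0.495

Noncentrality parameter: δ = d·√(n/2) = 0.84 × √(19/2) = 2.5891
Critical value for a two-sided test at α = 0.01: z_{α/2} = 2.576.
Power = Φ(δ − 2.576) + Φ(−δ − 2.576) = Φ(0.013) + Φ(-5.165) = 0.5053 + 0.0000 = 0.5053.
Type II error: β = 1 − power = 1 − 0.5053 = 0.4947.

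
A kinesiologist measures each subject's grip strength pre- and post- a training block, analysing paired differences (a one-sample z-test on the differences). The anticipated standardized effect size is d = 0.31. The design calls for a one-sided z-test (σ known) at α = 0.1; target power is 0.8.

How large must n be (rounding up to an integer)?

Set Φ(δ − 1.282) = 0.8; then δ − 1.282 = Φ⁻¹(0.8) = 0.842, giving δ = 2.123.
δ = d·√n ⇒ n = (δ/d)² = (2.123 / 0.31)² = 46.91.
Round up to the next whole unit.

n = 47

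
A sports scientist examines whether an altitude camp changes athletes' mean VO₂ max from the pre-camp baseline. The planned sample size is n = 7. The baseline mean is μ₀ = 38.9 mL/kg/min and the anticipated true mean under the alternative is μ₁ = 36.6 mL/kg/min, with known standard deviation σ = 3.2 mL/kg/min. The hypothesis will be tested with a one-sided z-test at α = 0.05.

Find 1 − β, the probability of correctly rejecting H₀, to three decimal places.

Power ≈ 0.601

Standardized effect: d = |μ₁ − μ₀| / σ = |36.6 − 38.9| / 3.2 = 0.7187
Noncentrality parameter: δ = d·√n = 0.7187 × √7 = 1.9016
Critical value for a one-sided test at α = 0.05: z_α = 1.645.
Power = P(Z > 1.645 − δ) = Φ(0.257) = 0.6013.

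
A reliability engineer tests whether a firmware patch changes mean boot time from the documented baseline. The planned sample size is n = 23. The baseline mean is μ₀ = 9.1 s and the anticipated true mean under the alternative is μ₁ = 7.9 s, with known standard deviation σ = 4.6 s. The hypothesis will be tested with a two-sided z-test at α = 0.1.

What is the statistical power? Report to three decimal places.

Power ≈ 0.349

Standardized effect: d = |μ₁ − μ₀| / σ = |7.9 − 9.1| / 4.6 = 0.2609
Noncentrality parameter: λ = d·√n = 0.2609 × √23 = 1.2511
Two-sided α = 0.1 → critical value z_{0.05} = 1.645.
Power = Φ(λ − 1.645) + Φ(−λ − 1.645) = Φ(-0.394) + Φ(-2.896) = 0.3469 + 0.0019 = 0.3488.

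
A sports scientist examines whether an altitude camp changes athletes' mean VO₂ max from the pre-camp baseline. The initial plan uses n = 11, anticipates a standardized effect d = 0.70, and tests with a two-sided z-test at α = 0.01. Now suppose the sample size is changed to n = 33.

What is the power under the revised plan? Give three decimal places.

With n = 33: δ = d·√n = 0.70 × √33 = 4.0212. Critical value z_{0.005} = 2.576.
Revised power = Φ(δ − 2.576) + Φ(−δ − 2.576) = Φ(1.445) + Φ(-6.597) = 0.9258 + 0.0000 = 0.9258.

Power ≈ 0.926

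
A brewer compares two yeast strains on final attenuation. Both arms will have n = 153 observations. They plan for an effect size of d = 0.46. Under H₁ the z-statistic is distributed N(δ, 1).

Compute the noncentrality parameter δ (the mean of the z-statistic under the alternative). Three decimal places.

δ = d·√(n/2) = 0.46 × √(153/2) = 4.0234

δ ≈ 4.023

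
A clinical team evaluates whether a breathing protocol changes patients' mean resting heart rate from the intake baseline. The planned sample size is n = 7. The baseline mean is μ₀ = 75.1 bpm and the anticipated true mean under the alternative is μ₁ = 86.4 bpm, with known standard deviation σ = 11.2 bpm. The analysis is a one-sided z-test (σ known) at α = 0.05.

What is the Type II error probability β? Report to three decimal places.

Standardized effect: d = |μ₁ − μ₀| / σ = |86.4 − 75.1| / 11.2 = 1.0089
Noncentrality parameter: δ = d·√n = 1.0089 × √7 = 2.6694
One-sided α = 0.05 → critical value z_{0.05} = 1.645.
Power = Φ(δ − 1.645) = Φ(1.025) = 0.8472.
Type II error: β = 1 − power = 1 − 0.8472 = 0.1528.

β ≈ 0.153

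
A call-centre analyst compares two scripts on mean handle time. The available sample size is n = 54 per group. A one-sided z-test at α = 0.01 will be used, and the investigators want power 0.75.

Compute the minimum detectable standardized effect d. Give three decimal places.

Need Φ(δ − 2.326) = 0.75, so δ = 2.326 + 0.674 = 3.001.
δ = d·√(n/2) ⇒ d = δ/√(n/2) = 3.001/√(54/2) = 0.5775.

d ≈ 0.578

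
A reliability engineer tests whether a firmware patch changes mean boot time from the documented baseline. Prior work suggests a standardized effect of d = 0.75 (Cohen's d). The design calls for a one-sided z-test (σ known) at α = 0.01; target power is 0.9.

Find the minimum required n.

Set Φ(δ − 2.326) = 0.9; then δ − 2.326 = Φ⁻¹(0.9) = 1.282, giving δ = 3.608.
δ = d·√n ⇒ n = (δ/d)² = (3.608 / 0.75)² = 23.14.
Rounding up, n = 24.

n = 24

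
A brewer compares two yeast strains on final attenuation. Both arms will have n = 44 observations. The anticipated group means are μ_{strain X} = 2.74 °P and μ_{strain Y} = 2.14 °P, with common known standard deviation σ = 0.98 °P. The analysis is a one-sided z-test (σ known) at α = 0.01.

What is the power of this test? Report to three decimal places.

Standardized effect: d = |μ_{strain X} − μ_{strain Y}| / σ = |2.74 − 2.14| / 0.98 = 0.6122
Noncentrality parameter: δ = d·√(n/2) = 0.6122 × √(44/2) = 2.8717
Critical value for a one-sided test at α = 0.01: z_α = 2.326.
Power = Φ(δ − 2.326) = Φ(0.545) = 0.7072.

Power ≈ 0.707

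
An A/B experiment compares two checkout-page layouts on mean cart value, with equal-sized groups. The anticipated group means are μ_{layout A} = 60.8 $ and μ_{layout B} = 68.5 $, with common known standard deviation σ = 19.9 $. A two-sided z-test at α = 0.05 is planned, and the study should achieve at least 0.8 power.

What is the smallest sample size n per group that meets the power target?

n = 105 per group

Standardized effect: d = |μ_{layout A} − μ_{layout B}| / σ = |60.8 − 68.5| / 19.9 = 0.3869
Set Φ(δ − 1.960) = 0.8; then δ − 1.960 = Φ⁻¹(0.8) = 0.842, giving δ = 2.802.
(Ignoring the negligible lower-tail rejection probability gives the usual closed-form inversion.)
δ = d·√(n/2) ⇒ n = 2(δ/d)² = 2 × (2.802 / 0.3869)² = 104.85.
Rounding up, n = 105 per group.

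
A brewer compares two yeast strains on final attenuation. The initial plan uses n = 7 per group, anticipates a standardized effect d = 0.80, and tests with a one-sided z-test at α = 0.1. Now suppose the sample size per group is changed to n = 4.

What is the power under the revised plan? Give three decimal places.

With n = 4 per group: δ = d·√(n/2) = 0.80 × √(4/2) = 1.1314. Critical value z_{0.1} = 1.282.
Revised power = P(Z > 1.282 − δ) = Φ(-0.150) = 0.4403.

Power ≈ 0.440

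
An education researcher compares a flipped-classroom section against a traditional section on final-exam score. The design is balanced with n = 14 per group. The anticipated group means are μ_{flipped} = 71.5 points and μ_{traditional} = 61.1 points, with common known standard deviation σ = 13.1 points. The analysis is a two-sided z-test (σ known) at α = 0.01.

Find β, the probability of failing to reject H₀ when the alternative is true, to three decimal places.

β ≈ 0.683

Standardized effect: d = |μ_{flipped} − μ_{traditional}| / σ = |71.5 − 61.1| / 13.1 = 0.7939
Noncentrality parameter: δ = d·√(n/2) = 0.7939 × √(14/2) = 2.1004
Critical value for a two-sided test at α = 0.01: z_{α/2} = 2.576.
Power = Φ(δ − 2.576) + Φ(−δ − 2.576) = Φ(-0.475) + Φ(-4.676) = 0.3173 + 0.0000 = 0.3173.
Type II error: β = 1 − power = 1 − 0.3173 = 0.6827.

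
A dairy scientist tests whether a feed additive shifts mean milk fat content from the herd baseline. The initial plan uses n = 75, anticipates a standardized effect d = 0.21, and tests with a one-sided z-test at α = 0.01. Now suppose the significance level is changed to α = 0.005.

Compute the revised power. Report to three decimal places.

Power ≈ 0.224

δ = d·√n = 0.21 × √75 = 1.8187 (unchanged). New critical value: z_{0.005} = 2.576.
Revised power = Φ(δ − 2.576) = Φ(-0.757) = 0.2245.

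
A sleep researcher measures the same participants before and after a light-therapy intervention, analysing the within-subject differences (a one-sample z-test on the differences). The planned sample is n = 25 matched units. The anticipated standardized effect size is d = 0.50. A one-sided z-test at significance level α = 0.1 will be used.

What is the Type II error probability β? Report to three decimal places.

β ≈ 0.112

Noncentrality parameter: δ = d·√n = 0.50 × √25 = 2.5000
Critical value for a one-sided test at α = 0.1: z_α = 1.282.
Power = P(Z > 1.282 − δ) = Φ(1.218) = 0.8885.
Type II error: β = 1 − power = 1 − 0.8885 = 0.1115.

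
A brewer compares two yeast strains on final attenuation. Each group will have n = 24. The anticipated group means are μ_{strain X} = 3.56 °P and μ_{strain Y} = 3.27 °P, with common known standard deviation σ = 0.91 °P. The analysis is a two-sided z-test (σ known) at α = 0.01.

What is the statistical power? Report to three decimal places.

Power ≈ 0.071

Standardized effect: d = |μ_{strain X} − μ_{strain Y}| / σ = |3.56 − 3.27| / 0.91 = 0.3187
Noncentrality parameter: δ = d·√(n/2) = 0.3187 × √(24/2) = 1.1039
Critical value for a two-sided test at α = 0.01: z_{α/2} = 2.576.
Power = Φ(δ − 2.576) + Φ(−δ − 2.576) = Φ(-1.472) + Φ(-3.680) = 0.0705 + 0.0001 = 0.0706.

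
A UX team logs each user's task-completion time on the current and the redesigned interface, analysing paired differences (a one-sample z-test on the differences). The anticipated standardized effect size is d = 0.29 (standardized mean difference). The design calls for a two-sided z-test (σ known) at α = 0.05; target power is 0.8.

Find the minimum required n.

n = 94

Set Φ(δ − 1.960) = 0.8; then δ − 1.960 = Φ⁻¹(0.8) = 0.842, giving δ = 2.802.
(Ignoring the negligible lower-tail rejection probability gives the usual closed-form inversion.)
δ = d·√n ⇒ n = (δ/d)² = (2.802 / 0.29)² = 93.33.
Round up to the next whole unit.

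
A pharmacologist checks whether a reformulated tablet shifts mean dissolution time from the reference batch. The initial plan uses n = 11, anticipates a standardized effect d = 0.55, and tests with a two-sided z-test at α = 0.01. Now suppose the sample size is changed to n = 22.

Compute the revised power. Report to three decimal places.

With n = 22: δ = d·√n = 0.55 × √22 = 2.5797. Critical value z_{0.005} = 2.576.
Revised power = Φ(δ − 2.576) + Φ(−δ − 2.576) = Φ(0.004) + Φ(-5.156) = 0.5016 + 0.0000 = 0.5016.

Power ≈ 0.502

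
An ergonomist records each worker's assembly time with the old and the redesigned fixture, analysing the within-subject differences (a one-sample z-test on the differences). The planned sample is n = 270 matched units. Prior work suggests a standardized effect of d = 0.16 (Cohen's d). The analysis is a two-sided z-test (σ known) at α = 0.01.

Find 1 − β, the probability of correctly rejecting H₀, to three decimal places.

Noncentrality parameter: δ = d·√n = 0.16 × √270 = 2.6291
Two-sided α = 0.01 → critical value z_{0.005} = 2.576.
Power = Φ(δ − 2.576) + Φ(−δ − 2.576) = Φ(0.053) + Φ(-5.205) = 0.5212 + 0.0000 = 0.5212.

Power ≈ 0.521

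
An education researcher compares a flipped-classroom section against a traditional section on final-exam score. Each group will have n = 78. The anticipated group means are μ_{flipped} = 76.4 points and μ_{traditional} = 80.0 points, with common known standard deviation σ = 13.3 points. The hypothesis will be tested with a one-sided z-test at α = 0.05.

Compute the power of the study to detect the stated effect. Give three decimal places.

Standardized effect: d = |μ_{flipped} − μ_{traditional}| / σ = |76.4 − 80.0| / 13.3 = 0.2707
Noncentrality parameter: δ = d·√(n/2) = 0.2707 × √(78/2) = 1.6904
Critical value for a one-sided test at α = 0.05: z_α = 1.645.
Power = Φ(δ − 1.645) = Φ(0.046) = 0.5182.

Power ≈ 0.518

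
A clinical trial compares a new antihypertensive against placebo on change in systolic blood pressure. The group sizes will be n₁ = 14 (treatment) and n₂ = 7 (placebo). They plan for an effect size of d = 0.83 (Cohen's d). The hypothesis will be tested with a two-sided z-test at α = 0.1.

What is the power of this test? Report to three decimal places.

Power ≈ 0.559

Noncentrality parameter: λ = d / √(1/n₁ + 1/n₂) = 0.83 / √(1/14 + 1/7) = 1.7930
Critical value for a two-sided test at α = 0.1: z_{α/2} = 1.645.
Power = Φ(λ − 1.645) + Φ(−λ − 1.645) = Φ(0.148) + Φ(-3.438) = 0.5589 + 0.0003 = 0.5592.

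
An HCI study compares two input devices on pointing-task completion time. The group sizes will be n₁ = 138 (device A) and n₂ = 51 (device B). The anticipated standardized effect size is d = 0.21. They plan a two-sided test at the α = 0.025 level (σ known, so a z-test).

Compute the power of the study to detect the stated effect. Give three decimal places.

Power ≈ 0.169

Noncentrality parameter: δ = d / √(1/n₁ + 1/n₂) = 0.21 / √(1/138 + 1/51) = 1.2815
Two-sided α = 0.025 → critical value z_{0.0125} = 2.241.
Power = Φ(δ − 2.241) + Φ(−δ − 2.241) = Φ(-0.960) + Φ(-3.523) = 0.1685 + 0.0002 = 0.1688.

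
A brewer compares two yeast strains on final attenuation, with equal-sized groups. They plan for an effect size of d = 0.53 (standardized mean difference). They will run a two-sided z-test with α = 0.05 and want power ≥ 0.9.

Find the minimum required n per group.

For power 0.9 need Φ(δ − z_{0.025}) = 0.9, so δ = z_{0.025} + z_{0.10} = 1.960 + 1.282 = 3.242.
(The Φ(−δ − z_{α/2}) term is vanishingly small for δ > 0 and is dropped in the standard sample-size formula.)
δ = d·√(n/2) ⇒ n = 2(δ/d)² = 2 × (3.242 / 0.53)² = 74.81.
Rounding up, n = 75 per group.

n = 75 per group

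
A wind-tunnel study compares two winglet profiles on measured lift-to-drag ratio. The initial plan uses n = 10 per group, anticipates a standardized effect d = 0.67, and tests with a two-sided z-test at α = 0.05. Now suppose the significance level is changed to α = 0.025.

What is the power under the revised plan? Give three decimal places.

δ = d·√(n/2) = 0.67 × √(10/2) = 1.4982 (unchanged). New critical value: z_{0.0125} = 2.241.
Revised power = Φ(δ − 2.241) + Φ(−δ − 2.241) = Φ(-0.743) + Φ(-3.740) = 0.2287 + 0.0001 = 0.2288.

Power ≈ 0.229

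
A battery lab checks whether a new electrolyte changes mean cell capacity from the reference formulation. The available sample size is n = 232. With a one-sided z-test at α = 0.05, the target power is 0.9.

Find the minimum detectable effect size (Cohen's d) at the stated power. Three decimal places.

Need Φ(δ − 1.645) = 0.9, so δ = 1.645 + 1.282 = 2.926.
δ = d·√n ⇒ d = δ/√n = 2.926/√232 = 0.1921.

d ≈ 0.192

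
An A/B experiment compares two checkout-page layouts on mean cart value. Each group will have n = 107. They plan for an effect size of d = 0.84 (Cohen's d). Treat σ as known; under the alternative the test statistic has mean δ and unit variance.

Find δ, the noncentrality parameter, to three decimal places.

δ ≈ 6.144

The noncentrality parameter scales effect size by the design's sample-size factor: δ = d·√(n/2) = 0.84 × √(107/2) = 6.1441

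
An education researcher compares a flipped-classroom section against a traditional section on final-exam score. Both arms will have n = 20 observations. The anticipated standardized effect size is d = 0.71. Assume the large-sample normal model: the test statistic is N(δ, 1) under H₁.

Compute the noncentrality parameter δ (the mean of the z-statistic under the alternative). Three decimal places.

δ ≈ 2.245

δ = d·√(n/2) = 0.71 × √(20/2) = 2.2452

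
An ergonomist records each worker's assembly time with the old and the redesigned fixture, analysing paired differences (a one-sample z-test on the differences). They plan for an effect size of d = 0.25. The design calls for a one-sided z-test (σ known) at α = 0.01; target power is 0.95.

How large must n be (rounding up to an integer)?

Set Φ(δ − 2.326) = 0.95; then δ − 2.326 = Φ⁻¹(0.95) = 1.645, giving δ = 3.971.
δ = d·√n ⇒ n = (δ/d)² = (3.971 / 0.25)² = 252.33.
Rounding up, n = 253.

n = 253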